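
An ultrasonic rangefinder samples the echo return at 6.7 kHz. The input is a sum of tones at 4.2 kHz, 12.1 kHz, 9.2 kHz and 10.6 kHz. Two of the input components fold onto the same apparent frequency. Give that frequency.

fs/2 = 3.35 kHz.
4.2 kHz > fs/2 = 3.35 kHz, folds to fs − 4.2 kHz = 2.5 kHz.
12.1 kHz mod fs = 5.4 kHz.
5.4 kHz > fs/2 = 3.35 kHz, folds to fs − 5.4 kHz = 1.3 kHz.
9.2 kHz mod fs = 2.5 kHz.
2.5 kHz ≤ fs/2 = 3.35 kHz, appears at 2.5 kHz.
10.6 kHz mod fs = 3.9 kHz.
3.9 kHz > fs/2 = 3.35 kHz, folds to fs − 3.9 kHz = 2.8 kHz.
4.2 kHz and 9.2 kHz both map to 2.5 kHz.

2.5 kHz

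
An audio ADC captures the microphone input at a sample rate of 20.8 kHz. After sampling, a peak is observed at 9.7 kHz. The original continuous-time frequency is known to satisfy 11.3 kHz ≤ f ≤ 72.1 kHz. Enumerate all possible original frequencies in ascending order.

30.5 kHz, 31.9 kHz, 51.3 kHz, 52.7 kHz, 72.1 kHz

Frequencies that alias to 9.7 kHz are k·fs ± 9.7 kHz for integer k ≥ 0.
k=0: 9.7 kHz.
k=1: 11.1 kHz, 30.5 kHz.
k=2: 31.9 kHz, 51.3 kHz.
k=3: 52.7 kHz, 72.1 kHz.
k=4: 73.5 kHz, 92.9 kHz.
Within [11.3 kHz, 72.1 kHz]: 30.5 kHz, 31.9 kHz, 51.3 kHz, 52.7 kHz, 72.1 kHz.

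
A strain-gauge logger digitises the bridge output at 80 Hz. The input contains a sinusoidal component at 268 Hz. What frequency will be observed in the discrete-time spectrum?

28 Hz

268 Hz mod fs = 28 Hz.
28 Hz ≤ fs/2 = 40 Hz, appears at 28 Hz.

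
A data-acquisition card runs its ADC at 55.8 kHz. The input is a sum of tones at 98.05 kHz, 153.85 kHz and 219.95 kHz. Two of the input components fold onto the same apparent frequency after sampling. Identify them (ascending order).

98.05 kHz, 153.85 kHz

fs/2 = 27.9 kHz.
98.05 kHz mod fs = 42.25 kHz.
42.25 kHz > fs/2 = 27.9 kHz, folds to fs − 42.25 kHz = 13.55 kHz.
153.85 kHz mod fs = 42.25 kHz.
42.25 kHz > fs/2 = 27.9 kHz, folds to fs − 42.25 kHz = 13.55 kHz.
219.95 kHz mod fs = 52.55 kHz.
52.55 kHz > fs/2 = 27.9 kHz, folds to fs − 52.55 kHz = 3.25 kHz.
98.05 kHz and 153.85 kHz both map to 13.55 kHz.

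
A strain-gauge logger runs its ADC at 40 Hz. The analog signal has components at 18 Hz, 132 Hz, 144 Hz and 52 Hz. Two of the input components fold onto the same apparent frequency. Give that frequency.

12 Hz

fs/2 = 20 Hz.
18 Hz ≤ fs/2 = 20 Hz, passes unchanged.
132 Hz mod fs = 12 Hz.
12 Hz ≤ fs/2 = 20 Hz, appears at 12 Hz.
144 Hz mod fs = 24 Hz.
24 Hz > fs/2 = 20 Hz, folds to fs − 24 Hz = 16 Hz.
52 Hz mod fs = 12 Hz.
12 Hz ≤ fs/2 = 20 Hz, appears at 12 Hz.
52 Hz and 132 Hz both map to 12 Hz.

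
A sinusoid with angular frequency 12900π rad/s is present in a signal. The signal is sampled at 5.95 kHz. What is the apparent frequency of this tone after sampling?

0.5 kHz

ω = 12900π rad/s → f = ω/(2π) = 6450 Hz = 6.45 kHz.
6.45 kHz mod fs = 0.5 kHz.
0.5 kHz ≤ fs/2 = 2.975 kHz, appears at 0.5 kHz.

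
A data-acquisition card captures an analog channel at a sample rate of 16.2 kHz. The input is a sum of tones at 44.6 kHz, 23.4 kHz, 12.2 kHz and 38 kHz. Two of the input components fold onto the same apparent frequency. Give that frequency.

fs/2 = 8.1 kHz.
44.6 kHz mod fs = 12.2 kHz.
12.2 kHz > fs/2 = 8.1 kHz, folds to fs − 12.2 kHz = 4 kHz.
23.4 kHz mod fs = 7.2 kHz.
7.2 kHz ≤ fs/2 = 8.1 kHz, appears at 7.2 kHz.
12.2 kHz > fs/2 = 8.1 kHz, folds to fs − 12.2 kHz = 4 kHz.
38 kHz mod fs = 5.6 kHz.
5.6 kHz ≤ fs/2 = 8.1 kHz, appears at 5.6 kHz.
12.2 kHz and 44.6 kHz both map to 4 kHz.

4 kHz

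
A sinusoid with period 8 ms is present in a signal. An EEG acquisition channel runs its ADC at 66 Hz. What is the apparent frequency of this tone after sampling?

7 Hz

T = 8 ms → f = 1/T = 125 Hz.
125 Hz mod fs = 59 Hz.
59 Hz > fs/2 = 33 Hz, folds to fs − 59 Hz = 7 Hz.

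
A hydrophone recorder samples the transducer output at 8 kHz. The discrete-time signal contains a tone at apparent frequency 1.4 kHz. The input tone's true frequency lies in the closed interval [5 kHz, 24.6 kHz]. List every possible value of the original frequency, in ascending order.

Frequencies that alias to 1.4 kHz are k·fs ± 1.4 kHz for integer k ≥ 0.
k=0: 1.4 kHz.
k=1: 6.6 kHz, 9.4 kHz.
k=2: 14.6 kHz, 17.4 kHz.
k=3: 22.6 kHz, 25.4 kHz.
k=4: 30.6 kHz, 33.4 kHz.
Within [5 kHz, 24.6 kHz]: 6.6 kHz, 9.4 kHz, 14.6 kHz, 17.4 kHz, 22.6 kHz.

6.6 kHz, 9.4 kHz, 14.6 kHz, 17.4 kHz, 22.6 kHz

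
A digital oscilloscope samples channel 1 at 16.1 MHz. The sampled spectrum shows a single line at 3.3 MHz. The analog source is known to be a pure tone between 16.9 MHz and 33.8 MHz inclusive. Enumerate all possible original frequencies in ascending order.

19.4 MHz, 28.9 MHz

Frequencies that alias to 3.3 MHz are k·fs ± 3.3 MHz for integer k ≥ 0.
k=0: 3.3 MHz.
k=1: 12.8 MHz, 19.4 MHz.
k=2: 28.9 MHz, 35.5 MHz.
k=3: 45 MHz, 51.6 MHz.
Within [16.9 MHz, 33.8 MHz]: 19.4 MHz, 28.9 MHz.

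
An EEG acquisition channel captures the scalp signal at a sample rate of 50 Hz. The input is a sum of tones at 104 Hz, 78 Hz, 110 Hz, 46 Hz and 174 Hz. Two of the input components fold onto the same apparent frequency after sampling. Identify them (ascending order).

fs/2 = 25 Hz.
104 Hz mod fs = 4 Hz.
4 Hz ≤ fs/2 = 25 Hz, appears at 4 Hz.
78 Hz mod fs = 28 Hz.
28 Hz > fs/2 = 25 Hz, folds to fs − 28 Hz = 22 Hz.
110 Hz mod fs = 10 Hz.
10 Hz ≤ fs/2 = 25 Hz, appears at 10 Hz.
46 Hz > fs/2 = 25 Hz, folds to fs − 46 Hz = 4 Hz.
174 Hz mod fs = 24 Hz.
24 Hz ≤ fs/2 = 25 Hz, appears at 24 Hz.
46 Hz and 104 Hz both map to 4 Hz.

46 Hz, 104 Hz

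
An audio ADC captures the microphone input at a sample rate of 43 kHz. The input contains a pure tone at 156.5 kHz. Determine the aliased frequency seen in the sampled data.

15.5 kHz

156.5 kHz mod fs = 27.5 kHz.
27.5 kHz > fs/2 = 21.5 kHz, folds to fs − 27.5 kHz = 15.5 kHz.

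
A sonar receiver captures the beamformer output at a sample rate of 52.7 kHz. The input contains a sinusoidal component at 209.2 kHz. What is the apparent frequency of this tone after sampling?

1.6 kHz

209.2 kHz mod fs = 51.1 kHz.
51.1 kHz > fs/2 = 26.35 kHz, folds to fs − 51.1 kHz = 1.6 kHz.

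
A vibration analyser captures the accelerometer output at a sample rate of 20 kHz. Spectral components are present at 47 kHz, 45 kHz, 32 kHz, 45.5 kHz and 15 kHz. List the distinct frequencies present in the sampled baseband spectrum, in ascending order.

fs/2 = 10 kHz.
47 kHz mod fs = 7 kHz.
7 kHz ≤ fs/2 = 10 kHz, appears at 7 kHz.
45 kHz mod fs = 5 kHz.
5 kHz ≤ fs/2 = 10 kHz, appears at 5 kHz.
32 kHz mod fs = 12 kHz.
12 kHz > fs/2 = 10 kHz, folds to fs − 12 kHz = 8 kHz.
45.5 kHz mod fs = 5.5 kHz.
5.5 kHz ≤ fs/2 = 10 kHz, appears at 5.5 kHz.
15 kHz > fs/2 = 10 kHz, folds to fs − 15 kHz = 5 kHz.
Distinct values: {5 kHz, 5.5 kHz, 7 kHz, 8 kHz}.

5 kHz, 5.5 kHz, 7 kHz, 8 kHz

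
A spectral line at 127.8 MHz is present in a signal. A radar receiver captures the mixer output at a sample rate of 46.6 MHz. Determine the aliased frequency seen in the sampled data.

12 MHz

127.8 MHz mod fs = 34.6 MHz.
34.6 MHz > fs/2 = 23.3 MHz, folds to fs − 34.6 MHz = 12 MHz.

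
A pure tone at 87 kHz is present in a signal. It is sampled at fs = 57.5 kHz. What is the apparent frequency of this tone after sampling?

28 kHz

87 kHz mod fs = 29.5 kHz.
29.5 kHz > fs/2 = 28.75 kHz, folds to fs − 29.5 kHz = 28 kHz.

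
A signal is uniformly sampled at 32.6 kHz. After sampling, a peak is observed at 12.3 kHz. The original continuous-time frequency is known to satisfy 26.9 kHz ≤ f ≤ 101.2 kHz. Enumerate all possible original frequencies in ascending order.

Frequencies that alias to 12.3 kHz are k·fs ± 12.3 kHz for integer k ≥ 0.
k=0: 12.3 kHz.
k=1: 20.3 kHz, 44.9 kHz.
k=2: 52.9 kHz, 77.5 kHz.
k=3: 85.5 kHz, 110.1 kHz.
k=4: 118.1 kHz, 142.7 kHz.
Within [26.9 kHz, 101.2 kHz]: 44.9 kHz, 52.9 kHz, 77.5 kHz, 85.5 kHz.

44.9 kHz, 52.9 kHz, 77.5 kHz, 85.5 kHz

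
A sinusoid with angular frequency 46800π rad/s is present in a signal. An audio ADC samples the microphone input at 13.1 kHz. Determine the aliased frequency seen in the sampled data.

ω = 46800π rad/s → f = ω/(2π) = 23400 Hz = 23.4 kHz.
23.4 kHz mod fs = 10.3 kHz.
10.3 kHz > fs/2 = 6.55 kHz, folds to fs − 10.3 kHz = 2.8 kHz.

2.8 kHz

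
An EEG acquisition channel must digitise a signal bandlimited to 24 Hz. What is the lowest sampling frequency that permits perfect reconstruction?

48 Hz

Nyquist rate = 2 × 24 Hz = 48 Hz.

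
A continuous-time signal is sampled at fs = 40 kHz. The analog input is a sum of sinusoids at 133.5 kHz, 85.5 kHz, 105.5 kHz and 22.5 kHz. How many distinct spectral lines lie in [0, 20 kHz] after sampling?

fs/2 = 20 kHz.
133.5 kHz mod fs = 13.5 kHz.
13.5 kHz ≤ fs/2 = 20 kHz, appears at 13.5 kHz.
85.5 kHz mod fs = 5.5 kHz.
5.5 kHz ≤ fs/2 = 20 kHz, appears at 5.5 kHz.
105.5 kHz mod fs = 25.5 kHz.
25.5 kHz > fs/2 = 20 kHz, folds to fs − 25.5 kHz = 14.5 kHz.
22.5 kHz > fs/2 = 20 kHz, folds to fs − 22.5 kHz = 17.5 kHz.
Distinct values: {5.5 kHz, 13.5 kHz, 14.5 kHz, 17.5 kHz} → 4.

4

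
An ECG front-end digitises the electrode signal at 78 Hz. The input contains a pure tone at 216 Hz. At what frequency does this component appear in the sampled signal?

18 Hz

216 Hz mod fs = 60 Hz.
60 Hz > fs/2 = 39 Hz, folds to fs − 60 Hz = 18 Hz.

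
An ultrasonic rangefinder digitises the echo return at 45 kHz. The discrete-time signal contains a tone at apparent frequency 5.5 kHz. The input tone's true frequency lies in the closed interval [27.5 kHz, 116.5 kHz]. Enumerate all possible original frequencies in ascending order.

39.5 kHz, 50.5 kHz, 84.5 kHz, 95.5 kHz

Frequencies that alias to 5.5 kHz are k·fs ± 5.5 kHz for integer k ≥ 0.
k=0: 5.5 kHz.
k=1: 39.5 kHz, 50.5 kHz.
k=2: 84.5 kHz, 95.5 kHz.
k=3: 129.5 kHz, 140.5 kHz.
Within [27.5 kHz, 116.5 kHz]: 39.5 kHz, 50.5 kHz, 84.5 kHz, 95.5 kHz.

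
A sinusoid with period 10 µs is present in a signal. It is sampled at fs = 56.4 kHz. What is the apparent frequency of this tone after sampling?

T = 10 µs → f = 1/T = 100 kHz.
100 kHz mod fs = 43.6 kHz.
43.6 kHz > fs/2 = 28.2 kHz, folds to fs − 43.6 kHz = 12.8 kHz.

12.8 kHz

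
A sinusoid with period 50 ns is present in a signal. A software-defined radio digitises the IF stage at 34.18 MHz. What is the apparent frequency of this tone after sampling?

T = 50 ns → f = 1/T = 20 MHz.
20 MHz > fs/2 = 17.09 MHz, folds to fs − 20 MHz = 14.18 MHz.

14.18 MHz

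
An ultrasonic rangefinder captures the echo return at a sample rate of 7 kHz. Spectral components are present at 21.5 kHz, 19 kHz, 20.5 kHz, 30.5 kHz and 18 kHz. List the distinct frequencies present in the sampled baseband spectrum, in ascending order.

0.5 kHz, 2 kHz, 2.5 kHz, 3 kHz

fs/2 = 3.5 kHz.
21.5 kHz mod fs = 0.5 kHz.
0.5 kHz ≤ fs/2 = 3.5 kHz, appears at 0.5 kHz.
19 kHz mod fs = 5 kHz.
5 kHz > fs/2 = 3.5 kHz, folds to fs − 5 kHz = 2 kHz.
20.5 kHz mod fs = 6.5 kHz.
6.5 kHz > fs/2 = 3.5 kHz, folds to fs − 6.5 kHz = 0.5 kHz.
30.5 kHz mod fs = 2.5 kHz.
2.5 kHz ≤ fs/2 = 3.5 kHz, appears at 2.5 kHz.
18 kHz mod fs = 4 kHz.
4 kHz > fs/2 = 3.5 kHz, folds to fs − 4 kHz = 3 kHz.
Distinct values: {0.5 kHz, 2 kHz, 2.5 kHz, 3 kHz}.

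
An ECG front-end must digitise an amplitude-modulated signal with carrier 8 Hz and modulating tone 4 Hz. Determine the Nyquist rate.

24 Hz

AM sidebands sit at fc ± fm = 4 Hz and 12 Hz.
Highest-frequency component: 12 Hz.
Nyquist rate = 2 × 12 Hz = 24 Hz.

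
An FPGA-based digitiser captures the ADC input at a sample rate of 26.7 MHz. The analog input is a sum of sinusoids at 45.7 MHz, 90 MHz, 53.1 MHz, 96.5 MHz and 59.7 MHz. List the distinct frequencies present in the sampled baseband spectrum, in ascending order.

fs/2 = 13.35 MHz.
45.7 MHz mod fs = 19 MHz.
19 MHz > fs/2 = 13.35 MHz, folds to fs − 19 MHz = 7.7 MHz.
90 MHz mod fs = 9.9 MHz.
9.9 MHz ≤ fs/2 = 13.35 MHz, appears at 9.9 MHz.
53.1 MHz mod fs = 26.4 MHz.
26.4 MHz > fs/2 = 13.35 MHz, folds to fs − 26.4 MHz = 0.3 MHz.
96.5 MHz mod fs = 16.4 MHz.
16.4 MHz > fs/2 = 13.35 MHz, folds to fs − 16.4 MHz = 10.3 MHz.
59.7 MHz mod fs = 6.3 MHz.
6.3 MHz ≤ fs/2 = 13.35 MHz, appears at 6.3 MHz.
Distinct values: {0.3 MHz, 6.3 MHz, 7.7 MHz, 9.9 MHz, 10.3 MHz}.

0.3 MHz, 6.3 MHz, 7.7 MHz, 9.9 MHz, 10.3 MHz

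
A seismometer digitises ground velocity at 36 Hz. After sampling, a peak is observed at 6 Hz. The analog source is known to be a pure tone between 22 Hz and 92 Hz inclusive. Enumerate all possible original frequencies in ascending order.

Frequencies that alias to 6 Hz are k·fs ± 6 Hz for integer k ≥ 0.
k=0: 6 Hz.
k=1: 30 Hz, 42 Hz.
k=2: 66 Hz, 78 Hz.
k=3: 102 Hz, 114 Hz.
Within [22 Hz, 92 Hz]: 30 Hz, 42 Hz, 66 Hz, 78 Hz.

30 Hz, 42 Hz, 66 Hz, 78 Hz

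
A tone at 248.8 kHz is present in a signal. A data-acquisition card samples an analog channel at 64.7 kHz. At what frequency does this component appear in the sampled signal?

10 kHz

248.8 kHz mod fs = 54.7 kHz.
54.7 kHz > fs/2 = 32.35 kHz, folds to fs − 54.7 kHz = 10 kHz.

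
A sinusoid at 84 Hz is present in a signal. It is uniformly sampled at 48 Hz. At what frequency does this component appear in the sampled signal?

12 Hz

84 Hz mod fs = 36 Hz.
36 Hz > fs/2 = 24 Hz, folds to fs − 36 Hz = 12 Hz.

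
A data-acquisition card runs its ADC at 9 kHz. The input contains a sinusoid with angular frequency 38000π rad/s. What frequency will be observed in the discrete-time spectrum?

ω = 38000π rad/s → f = ω/(2π) = 19000 Hz = 19 kHz.
19 kHz mod fs = 1 kHz.
1 kHz ≤ fs/2 = 4.5 kHz, appears at 1 kHz.

1 kHz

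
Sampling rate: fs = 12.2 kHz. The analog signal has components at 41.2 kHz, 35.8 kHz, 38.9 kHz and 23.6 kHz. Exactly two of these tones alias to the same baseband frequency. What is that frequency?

0.8 kHz

fs/2 = 6.1 kHz.
41.2 kHz mod fs = 4.6 kHz.
4.6 kHz ≤ fs/2 = 6.1 kHz, appears at 4.6 kHz.
35.8 kHz mod fs = 11.4 kHz.
11.4 kHz > fs/2 = 6.1 kHz, folds to fs − 11.4 kHz = 0.8 kHz.
38.9 kHz mod fs = 2.3 kHz.
2.3 kHz ≤ fs/2 = 6.1 kHz, appears at 2.3 kHz.
23.6 kHz mod fs = 11.4 kHz.
11.4 kHz > fs/2 = 6.1 kHz, folds to fs − 11.4 kHz = 0.8 kHz.
23.6 kHz and 35.8 kHz both map to 0.8 kHz.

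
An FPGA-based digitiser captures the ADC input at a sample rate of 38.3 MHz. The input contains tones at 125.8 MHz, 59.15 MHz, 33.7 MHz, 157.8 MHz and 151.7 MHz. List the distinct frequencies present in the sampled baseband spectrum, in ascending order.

1.5 MHz, 4.6 MHz, 10.9 MHz, 17.45 MHz

fs/2 = 19.15 MHz.
125.8 MHz mod fs = 10.9 MHz.
10.9 MHz ≤ fs/2 = 19.15 MHz, appears at 10.9 MHz.
59.15 MHz mod fs = 20.85 MHz.
20.85 MHz > fs/2 = 19.15 MHz, folds to fs − 20.85 MHz = 17.45 MHz.
33.7 MHz > fs/2 = 19.15 MHz, folds to fs − 33.7 MHz = 4.6 MHz.
157.8 MHz mod fs = 4.6 MHz.
4.6 MHz ≤ fs/2 = 19.15 MHz, appears at 4.6 MHz.
151.7 MHz mod fs = 36.8 MHz.
36.8 MHz > fs/2 = 19.15 MHz, folds to fs − 36.8 MHz = 1.5 MHz.
Distinct values: {1.5 MHz, 4.6 MHz, 10.9 MHz, 17.45 MHz}.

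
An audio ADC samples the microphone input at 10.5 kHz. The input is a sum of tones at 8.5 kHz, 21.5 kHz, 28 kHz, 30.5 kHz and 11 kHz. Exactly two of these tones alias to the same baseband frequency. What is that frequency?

fs/2 = 5.25 kHz.
8.5 kHz > fs/2 = 5.25 kHz, folds to fs − 8.5 kHz = 2 kHz.
21.5 kHz mod fs = 0.5 kHz.
0.5 kHz ≤ fs/2 = 5.25 kHz, appears at 0.5 kHz.
28 kHz mod fs = 7 kHz.
7 kHz > fs/2 = 5.25 kHz, folds to fs − 7 kHz = 3.5 kHz.
30.5 kHz mod fs = 9.5 kHz.
9.5 kHz > fs/2 = 5.25 kHz, folds to fs − 9.5 kHz = 1 kHz.
11 kHz mod fs = 0.5 kHz.
0.5 kHz ≤ fs/2 = 5.25 kHz, appears at 0.5 kHz.
11 kHz and 21.5 kHz both map to 0.5 kHz.

0.5 kHz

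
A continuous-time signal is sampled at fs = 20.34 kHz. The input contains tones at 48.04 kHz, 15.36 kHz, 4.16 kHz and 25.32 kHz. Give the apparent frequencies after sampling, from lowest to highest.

fs/2 = 10.17 kHz.
48.04 kHz mod fs = 7.36 kHz.
7.36 kHz ≤ fs/2 = 10.17 kHz, appears at 7.36 kHz.
15.36 kHz > fs/2 = 10.17 kHz, folds to fs − 15.36 kHz = 4.98 kHz.
4.16 kHz ≤ fs/2 = 10.17 kHz, passes unchanged.
25.32 kHz mod fs = 4.98 kHz.
4.98 kHz ≤ fs/2 = 10.17 kHz, appears at 4.98 kHz.
Distinct values: {4.16 kHz, 4.98 kHz, 7.36 kHz}.

4.16 kHz, 4.98 kHz, 7.36 kHz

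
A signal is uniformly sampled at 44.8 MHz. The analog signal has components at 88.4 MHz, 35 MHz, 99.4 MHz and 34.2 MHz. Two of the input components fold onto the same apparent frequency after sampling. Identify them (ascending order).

35 MHz, 99.4 MHz

fs/2 = 22.4 MHz.
88.4 MHz mod fs = 43.6 MHz.
43.6 MHz > fs/2 = 22.4 MHz, folds to fs − 43.6 MHz = 1.2 MHz.
35 MHz > fs/2 = 22.4 MHz, folds to fs − 35 MHz = 9.8 MHz.
99.4 MHz mod fs = 9.8 MHz.
9.8 MHz ≤ fs/2 = 22.4 MHz, appears at 9.8 MHz.
34.2 MHz > fs/2 = 22.4 MHz, folds to fs − 34.2 MHz = 10.6 MHz.
35 MHz and 99.4 MHz both map to 9.8 MHz.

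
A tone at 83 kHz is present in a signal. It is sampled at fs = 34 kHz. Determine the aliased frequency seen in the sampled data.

15 kHz

83 kHz mod fs = 15 kHz.
15 kHz ≤ fs/2 = 17 kHz, appears at 15 kHz.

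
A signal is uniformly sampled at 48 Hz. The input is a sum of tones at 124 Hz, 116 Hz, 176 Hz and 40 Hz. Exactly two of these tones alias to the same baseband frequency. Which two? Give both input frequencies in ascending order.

116 Hz, 124 Hz

fs/2 = 24 Hz.
124 Hz mod fs = 28 Hz.
28 Hz > fs/2 = 24 Hz, folds to fs − 28 Hz = 20 Hz.
116 Hz mod fs = 20 Hz.
20 Hz ≤ fs/2 = 24 Hz, appears at 20 Hz.
176 Hz mod fs = 32 Hz.
32 Hz > fs/2 = 24 Hz, folds to fs − 32 Hz = 16 Hz.
40 Hz > fs/2 = 24 Hz, folds to fs − 40 Hz = 8 Hz.
116 Hz and 124 Hz both map to 20 Hz.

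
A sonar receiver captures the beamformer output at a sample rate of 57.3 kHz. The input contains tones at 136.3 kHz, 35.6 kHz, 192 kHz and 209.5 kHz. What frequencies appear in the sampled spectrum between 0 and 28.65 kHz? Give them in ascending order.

19.7 kHz, 20.1 kHz, 21.7 kHz

fs/2 = 28.65 kHz.
136.3 kHz mod fs = 21.7 kHz.
21.7 kHz ≤ fs/2 = 28.65 kHz, appears at 21.7 kHz.
35.6 kHz > fs/2 = 28.65 kHz, folds to fs − 35.6 kHz = 21.7 kHz.
192 kHz mod fs = 20.1 kHz.
20.1 kHz ≤ fs/2 = 28.65 kHz, appears at 20.1 kHz.
209.5 kHz mod fs = 37.6 kHz.
37.6 kHz > fs/2 = 28.65 kHz, folds to fs − 37.6 kHz = 19.7 kHz.
Distinct values: {19.7 kHz, 20.1 kHz, 21.7 kHz}.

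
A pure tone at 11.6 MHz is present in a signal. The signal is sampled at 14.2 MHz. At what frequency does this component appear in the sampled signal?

11.6 MHz > fs/2 = 7.1 MHz, folds to fs − 11.6 MHz = 2.6 MHz.

2.6 MHz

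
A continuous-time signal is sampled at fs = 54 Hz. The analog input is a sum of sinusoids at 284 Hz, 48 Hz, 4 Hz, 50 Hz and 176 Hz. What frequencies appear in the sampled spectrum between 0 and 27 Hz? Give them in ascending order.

4 Hz, 6 Hz, 14 Hz

fs/2 = 27 Hz.
284 Hz mod fs = 14 Hz.
14 Hz ≤ fs/2 = 27 Hz, appears at 14 Hz.
48 Hz > fs/2 = 27 Hz, folds to fs − 48 Hz = 6 Hz.
4 Hz ≤ fs/2 = 27 Hz, passes unchanged.
50 Hz > fs/2 = 27 Hz, folds to fs − 50 Hz = 4 Hz.
176 Hz mod fs = 14 Hz.
14 Hz ≤ fs/2 = 27 Hz, appears at 14 Hz.
Distinct values: {4 Hz, 6 Hz, 14 Hz}.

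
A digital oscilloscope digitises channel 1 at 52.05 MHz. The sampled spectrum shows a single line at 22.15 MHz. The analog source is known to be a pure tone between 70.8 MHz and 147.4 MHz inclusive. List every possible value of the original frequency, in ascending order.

74.2 MHz, 81.95 MHz, 126.25 MHz, 134 MHz

Frequencies that alias to 22.15 MHz are k·fs ± 22.15 MHz for integer k ≥ 0.
k=0: 22.15 MHz.
k=1: 29.9 MHz, 74.2 MHz.
k=2: 81.95 MHz, 126.25 MHz.
k=3: 134 MHz, 178.3 MHz.
k=4: 186.05 MHz, 230.35 MHz.
Within [70.8 MHz, 147.4 MHz]: 74.2 MHz, 81.95 MHz, 126.25 MHz, 134 MHz.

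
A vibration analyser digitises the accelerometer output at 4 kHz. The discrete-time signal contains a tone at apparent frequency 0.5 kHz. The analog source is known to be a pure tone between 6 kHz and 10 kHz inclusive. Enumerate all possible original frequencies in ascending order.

Frequencies that alias to 0.5 kHz are k·fs ± 0.5 kHz for integer k ≥ 0.
k=0: 0.5 kHz.
k=1: 3.5 kHz, 4.5 kHz.
k=2: 7.5 kHz, 8.5 kHz.
k=3: 11.5 kHz, 12.5 kHz.
Within [6 kHz, 10 kHz]: 7.5 kHz, 8.5 kHz.

7.5 kHz, 8.5 kHz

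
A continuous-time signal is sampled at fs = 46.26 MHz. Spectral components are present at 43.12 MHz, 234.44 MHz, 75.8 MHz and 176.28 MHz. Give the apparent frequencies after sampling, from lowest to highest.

fs/2 = 23.13 MHz.
43.12 MHz > fs/2 = 23.13 MHz, folds to fs − 43.12 MHz = 3.14 MHz.
234.44 MHz mod fs = 3.14 MHz.
3.14 MHz ≤ fs/2 = 23.13 MHz, appears at 3.14 MHz.
75.8 MHz mod fs = 29.54 MHz.
29.54 MHz > fs/2 = 23.13 MHz, folds to fs − 29.54 MHz = 16.72 MHz.
176.28 MHz mod fs = 37.5 MHz.
37.5 MHz > fs/2 = 23.13 MHz, folds to fs − 37.5 MHz = 8.76 MHz.
Distinct values: {3.14 MHz, 8.76 MHz, 16.72 MHz}.

3.14 MHz, 8.76 MHz, 16.72 MHz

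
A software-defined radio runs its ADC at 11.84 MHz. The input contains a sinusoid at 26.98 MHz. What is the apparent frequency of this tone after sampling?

26.98 MHz mod fs = 3.3 MHz.
3.3 MHz ≤ fs/2 = 5.92 MHz, appears at 3.3 MHz.

3.3 MHz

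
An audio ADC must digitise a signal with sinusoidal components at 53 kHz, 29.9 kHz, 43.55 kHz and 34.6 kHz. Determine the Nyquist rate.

106 kHz

Highest-frequency component: 53 kHz.
Nyquist rate = 2 × 53 kHz = 106 kHz.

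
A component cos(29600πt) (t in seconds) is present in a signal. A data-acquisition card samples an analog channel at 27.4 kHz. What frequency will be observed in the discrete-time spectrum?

ω = 29600π rad/s → f = ω/(2π) = 14800 Hz = 14.8 kHz.
14.8 kHz > fs/2 = 13.7 kHz, folds to fs − 14.8 kHz = 12.6 kHz.

12.6 kHz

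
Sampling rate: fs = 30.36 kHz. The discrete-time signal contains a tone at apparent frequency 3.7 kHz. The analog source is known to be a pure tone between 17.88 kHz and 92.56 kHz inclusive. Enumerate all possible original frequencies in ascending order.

Frequencies that alias to 3.7 kHz are k·fs ± 3.7 kHz for integer k ≥ 0.
k=0: 3.7 kHz.
k=1: 26.66 kHz, 34.06 kHz.
k=2: 57.02 kHz, 64.42 kHz.
k=3: 87.38 kHz, 94.78 kHz.
k=4: 117.74 kHz, 125.14 kHz.
Within [17.88 kHz, 92.56 kHz]: 26.66 kHz, 34.06 kHz, 57.02 kHz, 64.42 kHz, 87.38 kHz.

26.66 kHz, 34.06 kHz, 57.02 kHz, 64.42 kHz, 87.38 kHz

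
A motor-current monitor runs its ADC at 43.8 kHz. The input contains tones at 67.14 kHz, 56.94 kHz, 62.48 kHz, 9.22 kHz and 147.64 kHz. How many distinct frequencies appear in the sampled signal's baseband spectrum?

fs/2 = 21.9 kHz.
67.14 kHz mod fs = 23.34 kHz.
23.34 kHz > fs/2 = 21.9 kHz, folds to fs − 23.34 kHz = 20.46 kHz.
56.94 kHz mod fs = 13.14 kHz.
13.14 kHz ≤ fs/2 = 21.9 kHz, appears at 13.14 kHz.
62.48 kHz mod fs = 18.68 kHz.
18.68 kHz ≤ fs/2 = 21.9 kHz, appears at 18.68 kHz.
9.22 kHz ≤ fs/2 = 21.9 kHz, passes unchanged.
147.64 kHz mod fs = 16.24 kHz.
16.24 kHz ≤ fs/2 = 21.9 kHz, appears at 16.24 kHz.
Distinct values: {9.22 kHz, 13.14 kHz, 16.24 kHz, 18.68 kHz, 20.46 kHz} → 5.

5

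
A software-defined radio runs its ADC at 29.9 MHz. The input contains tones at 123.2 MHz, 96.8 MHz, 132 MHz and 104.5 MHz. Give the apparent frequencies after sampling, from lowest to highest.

fs/2 = 14.95 MHz.
123.2 MHz mod fs = 3.6 MHz.
3.6 MHz ≤ fs/2 = 14.95 MHz, appears at 3.6 MHz.
96.8 MHz mod fs = 7.1 MHz.
7.1 MHz ≤ fs/2 = 14.95 MHz, appears at 7.1 MHz.
132 MHz mod fs = 12.4 MHz.
12.4 MHz ≤ fs/2 = 14.95 MHz, appears at 12.4 MHz.
104.5 MHz mod fs = 14.8 MHz.
14.8 MHz ≤ fs/2 = 14.95 MHz, appears at 14.8 MHz.
Distinct values: {3.6 MHz, 7.1 MHz, 12.4 MHz, 14.8 MHz}.

3.6 MHz, 7.1 MHz, 12.4 MHz, 14.8 MHz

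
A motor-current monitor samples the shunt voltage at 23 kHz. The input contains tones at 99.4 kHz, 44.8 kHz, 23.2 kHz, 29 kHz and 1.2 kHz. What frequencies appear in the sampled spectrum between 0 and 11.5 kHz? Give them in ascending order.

0.2 kHz, 1.2 kHz, 6 kHz, 7.4 kHz

fs/2 = 11.5 kHz.
99.4 kHz mod fs = 7.4 kHz.
7.4 kHz ≤ fs/2 = 11.5 kHz, appears at 7.4 kHz.
44.8 kHz mod fs = 21.8 kHz.
21.8 kHz > fs/2 = 11.5 kHz, folds to fs − 21.8 kHz = 1.2 kHz.
23.2 kHz mod fs = 0.2 kHz.
0.2 kHz ≤ fs/2 = 11.5 kHz, appears at 0.2 kHz.
29 kHz mod fs = 6 kHz.
6 kHz ≤ fs/2 = 11.5 kHz, appears at 6 kHz.
1.2 kHz ≤ fs/2 = 11.5 kHz, passes unchanged.
Distinct values: {0.2 kHz, 1.2 kHz, 6 kHz, 7.4 kHz}.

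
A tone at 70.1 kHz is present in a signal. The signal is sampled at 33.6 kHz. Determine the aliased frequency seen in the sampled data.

70.1 kHz mod fs = 2.9 kHz.
2.9 kHz ≤ fs/2 = 16.8 kHz, appears at 2.9 kHz.

2.9 kHz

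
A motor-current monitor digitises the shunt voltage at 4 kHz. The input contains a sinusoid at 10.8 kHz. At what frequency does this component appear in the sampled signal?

1.2 kHz

10.8 kHz mod fs = 2.8 kHz.
2.8 kHz > fs/2 = 2 kHz, folds to fs − 2.8 kHz = 1.2 kHz.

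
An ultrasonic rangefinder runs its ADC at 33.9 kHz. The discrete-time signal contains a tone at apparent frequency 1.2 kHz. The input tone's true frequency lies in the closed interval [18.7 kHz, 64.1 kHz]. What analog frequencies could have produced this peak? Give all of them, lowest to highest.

Frequencies that alias to 1.2 kHz are k·fs ± 1.2 kHz for integer k ≥ 0.
k=0: 1.2 kHz.
k=1: 32.7 kHz, 35.1 kHz.
k=2: 66.6 kHz, 69 kHz.
Within [18.7 kHz, 64.1 kHz]: 32.7 kHz, 35.1 kHz.

32.7 kHz, 35.1 kHz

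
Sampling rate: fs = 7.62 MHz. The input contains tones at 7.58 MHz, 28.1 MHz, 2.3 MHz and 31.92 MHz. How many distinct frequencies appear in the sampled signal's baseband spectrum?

4

fs/2 = 3.81 MHz.
7.58 MHz > fs/2 = 3.81 MHz, folds to fs − 7.58 MHz = 0.04 MHz.
28.1 MHz mod fs = 5.24 MHz.
5.24 MHz > fs/2 = 3.81 MHz, folds to fs − 5.24 MHz = 2.38 MHz.
2.3 MHz ≤ fs/2 = 3.81 MHz, passes unchanged.
31.92 MHz mod fs = 1.44 MHz.
1.44 MHz ≤ fs/2 = 3.81 MHz, appears at 1.44 MHz.
Distinct values: {0.04 MHz, 1.44 MHz, 2.3 MHz, 2.38 MHz} → 4.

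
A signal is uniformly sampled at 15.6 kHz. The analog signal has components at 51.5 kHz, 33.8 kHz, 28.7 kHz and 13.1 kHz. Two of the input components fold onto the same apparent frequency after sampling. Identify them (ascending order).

13.1 kHz, 28.7 kHz

fs/2 = 7.8 kHz.
51.5 kHz mod fs = 4.7 kHz.
4.7 kHz ≤ fs/2 = 7.8 kHz, appears at 4.7 kHz.
33.8 kHz mod fs = 2.6 kHz.
2.6 kHz ≤ fs/2 = 7.8 kHz, appears at 2.6 kHz.
28.7 kHz mod fs = 13.1 kHz.
13.1 kHz > fs/2 = 7.8 kHz, folds to fs − 13.1 kHz = 2.5 kHz.
13.1 kHz > fs/2 = 7.8 kHz, folds to fs − 13.1 kHz = 2.5 kHz.
13.1 kHz and 28.7 kHz both map to 2.5 kHz.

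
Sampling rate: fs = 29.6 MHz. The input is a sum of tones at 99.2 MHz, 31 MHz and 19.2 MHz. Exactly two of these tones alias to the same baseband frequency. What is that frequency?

fs/2 = 14.8 MHz.
99.2 MHz mod fs = 10.4 MHz.
10.4 MHz ≤ fs/2 = 14.8 MHz, appears at 10.4 MHz.
31 MHz mod fs = 1.4 MHz.
1.4 MHz ≤ fs/2 = 14.8 MHz, appears at 1.4 MHz.
19.2 MHz > fs/2 = 14.8 MHz, folds to fs − 19.2 MHz = 10.4 MHz.
19.2 MHz and 99.2 MHz both map to 10.4 MHz.

10.4 MHz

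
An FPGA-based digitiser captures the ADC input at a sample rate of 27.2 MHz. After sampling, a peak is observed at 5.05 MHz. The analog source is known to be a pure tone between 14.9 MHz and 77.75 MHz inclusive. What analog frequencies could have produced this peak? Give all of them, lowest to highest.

Frequencies that alias to 5.05 MHz are k·fs ± 5.05 MHz for integer k ≥ 0.
k=0: 5.05 MHz.
k=1: 22.15 MHz, 32.25 MHz.
k=2: 49.35 MHz, 59.45 MHz.
k=3: 76.55 MHz, 86.65 MHz.
k=4: 103.75 MHz, 113.85 MHz.
Within [14.9 MHz, 77.75 MHz]: 22.15 MHz, 32.25 MHz, 49.35 MHz, 59.45 MHz, 76.55 MHz.

22.15 MHz, 32.25 MHz, 49.35 MHz, 59.45 MHz, 76.55 MHz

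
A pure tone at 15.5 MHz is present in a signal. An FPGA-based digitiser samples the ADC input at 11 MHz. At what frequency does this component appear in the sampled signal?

15.5 MHz mod fs = 4.5 MHz.
4.5 MHz ≤ fs/2 = 5.5 MHz, appears at 4.5 MHz.

4.5 MHz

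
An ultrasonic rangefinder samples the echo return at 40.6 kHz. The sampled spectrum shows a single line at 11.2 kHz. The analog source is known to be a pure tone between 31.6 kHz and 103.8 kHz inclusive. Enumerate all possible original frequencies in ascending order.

Frequencies that alias to 11.2 kHz are k·fs ± 11.2 kHz for integer k ≥ 0.
k=0: 11.2 kHz.
k=1: 29.4 kHz, 51.8 kHz.
k=2: 70 kHz, 92.4 kHz.
k=3: 110.6 kHz, 133 kHz.
Within [31.6 kHz, 103.8 kHz]: 51.8 kHz, 70 kHz, 92.4 kHz.

51.8 kHz, 70 kHz, 92.4 kHz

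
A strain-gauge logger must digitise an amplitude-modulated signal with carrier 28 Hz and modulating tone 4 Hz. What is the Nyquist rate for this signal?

64 Hz

AM sidebands sit at fc ± fm = 24 Hz and 32 Hz.
Highest-frequency component: 32 Hz.
Nyquist rate = 2 × 32 Hz = 64 Hz.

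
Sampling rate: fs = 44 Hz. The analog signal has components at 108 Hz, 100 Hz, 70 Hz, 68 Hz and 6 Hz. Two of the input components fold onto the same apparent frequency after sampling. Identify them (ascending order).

68 Hz, 108 Hz

fs/2 = 22 Hz.
108 Hz mod fs = 20 Hz.
20 Hz ≤ fs/2 = 22 Hz, appears at 20 Hz.
100 Hz mod fs = 12 Hz.
12 Hz ≤ fs/2 = 22 Hz, appears at 12 Hz.
70 Hz mod fs = 26 Hz.
26 Hz > fs/2 = 22 Hz, folds to fs − 26 Hz = 18 Hz.
68 Hz mod fs = 24 Hz.
24 Hz > fs/2 = 22 Hz, folds to fs − 24 Hz = 20 Hz.
6 Hz ≤ fs/2 = 22 Hz, passes unchanged.
68 Hz and 108 Hz both map to 20 Hz.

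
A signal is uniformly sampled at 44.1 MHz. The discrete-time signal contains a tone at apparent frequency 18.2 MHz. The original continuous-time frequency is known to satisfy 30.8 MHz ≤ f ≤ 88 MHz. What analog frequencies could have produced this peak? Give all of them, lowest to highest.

62.3 MHz, 70 MHz

Frequencies that alias to 18.2 MHz are k·fs ± 18.2 MHz for integer k ≥ 0.
k=0: 18.2 MHz.
k=1: 25.9 MHz, 62.3 MHz.
k=2: 70 MHz, 106.4 MHz.
k=3: 114.1 MHz, 150.5 MHz.
Within [30.8 MHz, 88 MHz]: 62.3 MHz, 70 MHz.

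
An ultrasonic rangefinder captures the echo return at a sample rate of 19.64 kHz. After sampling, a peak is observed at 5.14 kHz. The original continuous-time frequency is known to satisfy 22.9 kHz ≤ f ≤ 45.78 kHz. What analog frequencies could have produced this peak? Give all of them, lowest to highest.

24.78 kHz, 34.14 kHz, 44.42 kHz

Frequencies that alias to 5.14 kHz are k·fs ± 5.14 kHz for integer k ≥ 0.
k=0: 5.14 kHz.
k=1: 14.5 kHz, 24.78 kHz.
k=2: 34.14 kHz, 44.42 kHz.
k=3: 53.78 kHz, 64.06 kHz.
Within [22.9 kHz, 45.78 kHz]: 24.78 kHz, 34.14 kHz, 44.42 kHz.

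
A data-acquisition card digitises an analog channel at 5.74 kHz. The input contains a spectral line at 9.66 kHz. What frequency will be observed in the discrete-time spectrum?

9.66 kHz mod fs = 3.92 kHz.
3.92 kHz > fs/2 = 2.87 kHz, folds to fs − 3.92 kHz = 1.82 kHz.

1.82 kHz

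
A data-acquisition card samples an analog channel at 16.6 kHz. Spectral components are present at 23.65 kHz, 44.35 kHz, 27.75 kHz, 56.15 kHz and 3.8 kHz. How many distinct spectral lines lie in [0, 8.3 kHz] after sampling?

fs/2 = 8.3 kHz.
23.65 kHz mod fs = 7.05 kHz.
7.05 kHz ≤ fs/2 = 8.3 kHz, appears at 7.05 kHz.
44.35 kHz mod fs = 11.15 kHz.
11.15 kHz > fs/2 = 8.3 kHz, folds to fs − 11.15 kHz = 5.45 kHz.
27.75 kHz mod fs = 11.15 kHz.
11.15 kHz > fs/2 = 8.3 kHz, folds to fs − 11.15 kHz = 5.45 kHz.
56.15 kHz mod fs = 6.35 kHz.
6.35 kHz ≤ fs/2 = 8.3 kHz, appears at 6.35 kHz.
3.8 kHz ≤ fs/2 = 8.3 kHz, passes unchanged.
Distinct values: {3.8 kHz, 5.45 kHz, 6.35 kHz, 7.05 kHz} → 4.

4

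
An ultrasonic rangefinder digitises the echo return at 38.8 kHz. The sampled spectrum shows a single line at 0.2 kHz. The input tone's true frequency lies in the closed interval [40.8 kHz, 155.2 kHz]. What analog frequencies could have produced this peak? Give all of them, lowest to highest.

Frequencies that alias to 0.2 kHz are k·fs ± 0.2 kHz for integer k ≥ 0.
k=0: 0.2 kHz.
k=1: 38.6 kHz, 39 kHz.
k=2: 77.4 kHz, 77.8 kHz.
k=3: 116.2 kHz, 116.6 kHz.
k=4: 155 kHz, 155.4 kHz.
k=5: 193.8 kHz, 194.2 kHz.
Within [40.8 kHz, 155.2 kHz]: 77.4 kHz, 77.8 kHz, 116.2 kHz, 116.6 kHz, 155 kHz.

77.4 kHz, 77.8 kHz, 116.2 kHz, 116.6 kHz, 155 kHz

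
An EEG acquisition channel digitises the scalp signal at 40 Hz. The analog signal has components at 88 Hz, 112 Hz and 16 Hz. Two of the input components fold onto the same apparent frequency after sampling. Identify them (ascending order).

fs/2 = 20 Hz.
88 Hz mod fs = 8 Hz.
8 Hz ≤ fs/2 = 20 Hz, appears at 8 Hz.
112 Hz mod fs = 32 Hz.
32 Hz > fs/2 = 20 Hz, folds to fs − 32 Hz = 8 Hz.
16 Hz ≤ fs/2 = 20 Hz, passes unchanged.
88 Hz and 112 Hz both map to 8 Hz.

88 Hz, 112 Hz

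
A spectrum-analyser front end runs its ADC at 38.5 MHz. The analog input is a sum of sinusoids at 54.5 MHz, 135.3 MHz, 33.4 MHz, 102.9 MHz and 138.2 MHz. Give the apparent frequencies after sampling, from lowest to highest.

5.1 MHz, 12.6 MHz, 15.8 MHz, 16 MHz, 18.7 MHz

fs/2 = 19.25 MHz.
54.5 MHz mod fs = 16 MHz.
16 MHz ≤ fs/2 = 19.25 MHz, appears at 16 MHz.
135.3 MHz mod fs = 19.8 MHz.
19.8 MHz > fs/2 = 19.25 MHz, folds to fs − 19.8 MHz = 18.7 MHz.
33.4 MHz > fs/2 = 19.25 MHz, folds to fs − 33.4 MHz = 5.1 MHz.
102.9 MHz mod fs = 25.9 MHz.
25.9 MHz > fs/2 = 19.25 MHz, folds to fs − 25.9 MHz = 12.6 MHz.
138.2 MHz mod fs = 22.7 MHz.
22.7 MHz > fs/2 = 19.25 MHz, folds to fs − 22.7 MHz = 15.8 MHz.
Distinct values: {5.1 MHz, 12.6 MHz, 15.8 MHz, 16 MHz, 18.7 MHz}.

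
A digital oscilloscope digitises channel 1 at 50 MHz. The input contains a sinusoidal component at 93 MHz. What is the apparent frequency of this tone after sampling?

93 MHz mod fs = 43 MHz.
43 MHz > fs/2 = 25 MHz, folds to fs − 43 MHz = 7 MHz.

7 MHz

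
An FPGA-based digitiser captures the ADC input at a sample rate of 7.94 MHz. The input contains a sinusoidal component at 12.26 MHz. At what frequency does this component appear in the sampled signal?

3.62 MHz

12.26 MHz mod fs = 4.32 MHz.
4.32 MHz > fs/2 = 3.97 MHz, folds to fs − 4.32 MHz = 3.62 MHz.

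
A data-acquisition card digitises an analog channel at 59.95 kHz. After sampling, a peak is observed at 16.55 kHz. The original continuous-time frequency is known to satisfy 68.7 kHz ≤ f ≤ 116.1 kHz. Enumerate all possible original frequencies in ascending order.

Frequencies that alias to 16.55 kHz are k·fs ± 16.55 kHz for integer k ≥ 0.
k=0: 16.55 kHz.
k=1: 43.4 kHz, 76.5 kHz.
k=2: 103.35 kHz, 136.45 kHz.
k=3: 163.3 kHz, 196.4 kHz.
Within [68.7 kHz, 116.1 kHz]: 76.5 kHz, 103.35 kHz.

76.5 kHz, 103.35 kHz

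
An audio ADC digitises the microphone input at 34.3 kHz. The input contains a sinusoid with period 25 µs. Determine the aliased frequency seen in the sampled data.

T = 25 µs → f = 1/T = 40 kHz.
40 kHz mod fs = 5.7 kHz.
5.7 kHz ≤ fs/2 = 17.15 kHz, appears at 5.7 kHz.

5.7 kHz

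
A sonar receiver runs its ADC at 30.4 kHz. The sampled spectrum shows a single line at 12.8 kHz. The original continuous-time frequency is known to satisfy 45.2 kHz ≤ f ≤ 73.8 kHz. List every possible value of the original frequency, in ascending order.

Frequencies that alias to 12.8 kHz are k·fs ± 12.8 kHz for integer k ≥ 0.
k=0: 12.8 kHz.
k=1: 17.6 kHz, 43.2 kHz.
k=2: 48 kHz, 73.6 kHz.
k=3: 78.4 kHz, 104 kHz.
Within [45.2 kHz, 73.8 kHz]: 48 kHz, 73.6 kHz.

48 kHz, 73.6 kHz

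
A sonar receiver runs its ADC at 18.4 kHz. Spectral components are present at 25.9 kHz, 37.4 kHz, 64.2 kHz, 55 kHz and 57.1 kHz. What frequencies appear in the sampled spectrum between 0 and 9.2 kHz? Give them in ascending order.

0.2 kHz, 0.6 kHz, 1.9 kHz, 7.5 kHz, 9 kHz

fs/2 = 9.2 kHz.
25.9 kHz mod fs = 7.5 kHz.
7.5 kHz ≤ fs/2 = 9.2 kHz, appears at 7.5 kHz.
37.4 kHz mod fs = 0.6 kHz.
0.6 kHz ≤ fs/2 = 9.2 kHz, appears at 0.6 kHz.
64.2 kHz mod fs = 9 kHz.
9 kHz ≤ fs/2 = 9.2 kHz, appears at 9 kHz.
55 kHz mod fs = 18.2 kHz.
18.2 kHz > fs/2 = 9.2 kHz, folds to fs − 18.2 kHz = 0.2 kHz.
57.1 kHz mod fs = 1.9 kHz.
1.9 kHz ≤ fs/2 = 9.2 kHz, appears at 1.9 kHz.
Distinct values: {0.2 kHz, 0.6 kHz, 1.9 kHz, 7.5 kHz, 9 kHz}.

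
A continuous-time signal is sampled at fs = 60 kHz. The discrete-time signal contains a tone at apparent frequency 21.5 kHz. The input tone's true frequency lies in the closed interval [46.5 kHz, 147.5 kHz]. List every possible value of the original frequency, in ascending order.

Frequencies that alias to 21.5 kHz are k·fs ± 21.5 kHz for integer k ≥ 0.
k=0: 21.5 kHz.
k=1: 38.5 kHz, 81.5 kHz.
k=2: 98.5 kHz, 141.5 kHz.
k=3: 158.5 kHz, 201.5 kHz.
Within [46.5 kHz, 147.5 kHz]: 81.5 kHz, 98.5 kHz, 141.5 kHz.

81.5 kHz, 98.5 kHz, 141.5 kHz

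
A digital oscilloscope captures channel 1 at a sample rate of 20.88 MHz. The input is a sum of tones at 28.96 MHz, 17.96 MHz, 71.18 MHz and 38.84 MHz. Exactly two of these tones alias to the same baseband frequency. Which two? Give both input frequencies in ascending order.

17.96 MHz, 38.84 MHz

fs/2 = 10.44 MHz.
28.96 MHz mod fs = 8.08 MHz.
8.08 MHz ≤ fs/2 = 10.44 MHz, appears at 8.08 MHz.
17.96 MHz > fs/2 = 10.44 MHz, folds to fs − 17.96 MHz = 2.92 MHz.
71.18 MHz mod fs = 8.54 MHz.
8.54 MHz ≤ fs/2 = 10.44 MHz, appears at 8.54 MHz.
38.84 MHz mod fs = 17.96 MHz.
17.96 MHz > fs/2 = 10.44 MHz, folds to fs − 17.96 MHz = 2.92 MHz.
17.96 MHz and 38.84 MHz both map to 2.92 MHz.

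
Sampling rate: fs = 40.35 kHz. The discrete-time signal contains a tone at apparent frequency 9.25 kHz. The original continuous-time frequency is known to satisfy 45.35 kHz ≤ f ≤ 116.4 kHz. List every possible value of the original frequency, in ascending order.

Frequencies that alias to 9.25 kHz are k·fs ± 9.25 kHz for integer k ≥ 0.
k=0: 9.25 kHz.
k=1: 31.1 kHz, 49.6 kHz.
k=2: 71.45 kHz, 89.95 kHz.
k=3: 111.8 kHz, 130.3 kHz.
k=4: 152.15 kHz, 170.65 kHz.
Within [45.35 kHz, 116.4 kHz]: 49.6 kHz, 71.45 kHz, 89.95 kHz, 111.8 kHz.

49.6 kHz, 71.45 kHz, 89.95 kHz, 111.8 kHz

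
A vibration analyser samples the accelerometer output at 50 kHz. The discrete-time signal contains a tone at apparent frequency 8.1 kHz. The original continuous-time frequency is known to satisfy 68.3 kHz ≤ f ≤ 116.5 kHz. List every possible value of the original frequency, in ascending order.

Frequencies that alias to 8.1 kHz are k·fs ± 8.1 kHz for integer k ≥ 0.
k=0: 8.1 kHz.
k=1: 41.9 kHz, 58.1 kHz.
k=2: 91.9 kHz, 108.1 kHz.
k=3: 141.9 kHz, 158.1 kHz.
Within [68.3 kHz, 116.5 kHz]: 91.9 kHz, 108.1 kHz.

91.9 kHz, 108.1 kHz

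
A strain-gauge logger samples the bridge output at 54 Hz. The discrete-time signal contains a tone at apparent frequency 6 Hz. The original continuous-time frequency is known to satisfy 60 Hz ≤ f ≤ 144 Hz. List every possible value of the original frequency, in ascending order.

Frequencies that alias to 6 Hz are k·fs ± 6 Hz for integer k ≥ 0.
k=0: 6 Hz.
k=1: 48 Hz, 60 Hz.
k=2: 102 Hz, 114 Hz.
k=3: 156 Hz, 168 Hz.
Within [60 Hz, 144 Hz]: 60 Hz, 102 Hz, 114 Hz.

60 Hz, 102 Hz, 114 Hz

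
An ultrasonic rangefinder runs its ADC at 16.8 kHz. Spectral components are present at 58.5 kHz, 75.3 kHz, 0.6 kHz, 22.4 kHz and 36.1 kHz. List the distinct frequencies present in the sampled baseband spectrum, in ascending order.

0.6 kHz, 2.5 kHz, 5.6 kHz, 8.1 kHz

fs/2 = 8.4 kHz.
58.5 kHz mod fs = 8.1 kHz.
8.1 kHz ≤ fs/2 = 8.4 kHz, appears at 8.1 kHz.
75.3 kHz mod fs = 8.1 kHz.
8.1 kHz ≤ fs/2 = 8.4 kHz, appears at 8.1 kHz.
0.6 kHz ≤ fs/2 = 8.4 kHz, passes unchanged.
22.4 kHz mod fs = 5.6 kHz.
5.6 kHz ≤ fs/2 = 8.4 kHz, appears at 5.6 kHz.
36.1 kHz mod fs = 2.5 kHz.
2.5 kHz ≤ fs/2 = 8.4 kHz, appears at 2.5 kHz.
Distinct values: {0.6 kHz, 2.5 kHz, 5.6 kHz, 8.1 kHz}.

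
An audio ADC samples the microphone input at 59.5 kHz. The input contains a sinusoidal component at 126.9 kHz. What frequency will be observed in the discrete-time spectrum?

7.9 kHz

126.9 kHz mod fs = 7.9 kHz.
7.9 kHz ≤ fs/2 = 29.75 kHz, appears at 7.9 kHz.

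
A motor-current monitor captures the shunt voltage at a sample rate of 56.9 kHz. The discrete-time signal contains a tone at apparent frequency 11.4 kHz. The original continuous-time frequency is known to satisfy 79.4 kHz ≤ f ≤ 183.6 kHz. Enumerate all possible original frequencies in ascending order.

Frequencies that alias to 11.4 kHz are k·fs ± 11.4 kHz for integer k ≥ 0.
k=0: 11.4 kHz.
k=1: 45.5 kHz, 68.3 kHz.
k=2: 102.4 kHz, 125.2 kHz.
k=3: 159.3 kHz, 182.1 kHz.
k=4: 216.2 kHz, 239 kHz.
Within [79.4 kHz, 183.6 kHz]: 102.4 kHz, 125.2 kHz, 159.3 kHz, 182.1 kHz.

102.4 kHz, 125.2 kHz, 159.3 kHz, 182.1 kHz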